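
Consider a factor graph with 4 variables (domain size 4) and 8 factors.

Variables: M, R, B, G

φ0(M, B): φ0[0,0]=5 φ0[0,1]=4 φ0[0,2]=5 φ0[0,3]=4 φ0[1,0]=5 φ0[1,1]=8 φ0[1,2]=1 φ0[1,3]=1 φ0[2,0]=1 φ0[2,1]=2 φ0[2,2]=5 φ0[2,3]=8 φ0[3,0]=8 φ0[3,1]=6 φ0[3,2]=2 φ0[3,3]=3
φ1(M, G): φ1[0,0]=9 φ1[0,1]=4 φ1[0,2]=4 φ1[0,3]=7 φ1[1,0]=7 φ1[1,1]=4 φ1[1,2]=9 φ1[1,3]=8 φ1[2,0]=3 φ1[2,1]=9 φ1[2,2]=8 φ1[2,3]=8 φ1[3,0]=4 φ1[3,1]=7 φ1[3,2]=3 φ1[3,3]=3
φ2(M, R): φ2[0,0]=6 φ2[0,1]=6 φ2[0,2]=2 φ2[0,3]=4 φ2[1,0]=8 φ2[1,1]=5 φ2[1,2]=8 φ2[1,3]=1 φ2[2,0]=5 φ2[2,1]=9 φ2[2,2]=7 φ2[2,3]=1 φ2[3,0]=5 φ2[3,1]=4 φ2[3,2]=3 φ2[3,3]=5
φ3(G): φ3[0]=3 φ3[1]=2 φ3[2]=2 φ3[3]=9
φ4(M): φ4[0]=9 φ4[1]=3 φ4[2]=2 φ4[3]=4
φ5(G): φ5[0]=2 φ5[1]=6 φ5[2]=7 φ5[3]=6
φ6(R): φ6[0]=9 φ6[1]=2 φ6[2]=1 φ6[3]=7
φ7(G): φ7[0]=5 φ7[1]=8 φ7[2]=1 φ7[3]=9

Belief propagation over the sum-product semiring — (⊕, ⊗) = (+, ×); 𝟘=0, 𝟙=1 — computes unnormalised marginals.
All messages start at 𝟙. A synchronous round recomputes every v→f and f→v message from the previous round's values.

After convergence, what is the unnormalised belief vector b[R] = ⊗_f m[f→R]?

init: all messages = 𝟙 over 4 values
r1 m[φ0→M] = [18, 15, 16, 19]
r1 m[φ0→B] = [19, 20, 13, 16]
r1 m[φ1→M] = [24, 28, 28, 17]
r1 m[φ1→G] = [23, 24, 24, 26]
r1 m[φ2→M] = [18, 22, 22, 17]
r1 m[φ2→R] = [24, 24, 20, 11]
r1 m[φ3→G] = [3, 2, 2, 9]
r1 m[φ4→M] = [9, 3, 2, 4]
r1 m[φ5→G] = [2, 6, 7, 6]
r1 m[φ6→R] = [9, 2, 1, 7]
r1 m[φ7→G] = [5, 8, 1, 9]
r1 m[M→φ0] = [1, 1, 1, 1]
r1 m[M→φ1] = [1, 1, 1, 1]
r1 m[M→φ2] = [1, 1, 1, 1]
r1 m[M→φ4] = [1, 1, 1, 1]
r1 m[R→φ2] = [1, 1, 1, 1]
r1 m[R→φ6] = [1, 1, 1, 1]
r1 m[B→φ0] = [1, 1, 1, 1]
r1 m[G→φ1] = [1, 1, 1, 1]
r1 m[G→φ3] = [1, 1, 1, 1]
r1 m[G→φ5] = [1, 1, 1, 1]
r1 m[G→φ7] = [1, 1, 1, 1]
r2 m[φ0→M] = [18, 15, 16, 19]
r2 m[φ0→B] = [19, 20, 13, 16]
r2 m[φ1→M] = [24, 28, 28, 17]
r2 m[φ1→G] = [23, 24, 24, 26]
r2 m[φ2→M] = [18, 22, 22, 17]
r2 m[φ2→R] = [24, 24, 20, 11]
r2 m[φ3→G] = [3, 2, 2, 9]
r2 m[φ4→M] = [9, 3, 2, 4]
r2 m[φ5→G] = [2, 6, 7, 6]
r2 m[φ6→R] = [9, 2, 1, 7]
r2 m[φ7→G] = [5, 8, 1, 9]
r2 m[M→φ0] = [3888, 1848, 1232, 1156]
r2 m[M→φ1] = [2916, 990, 704, 1292]
r2 m[M→φ2] = [3888, 1260, 896, 1292]
r2 m[M→φ4] = [7776, 9240, 9856, 5491]
r2 m[R→φ2] = [9, 2, 1, 7]
r2 m[R→φ6] = [24, 24, 20, 11]
r2 m[B→φ0] = [1, 1, 1, 1]
r2 m[G→φ1] = [30, 96, 14, 486]
r2 m[G→φ3] = [230, 1152, 168, 1404]
r2 m[G→φ5] = [345, 384, 48, 2106]
r2 m[G→φ7] = [138, 288, 336, 1404]
r3 m[φ0→M] = [18, 15, 16, 19]
r3 m[φ0→B] = [39160, 39736, 29760, 30724]
r3 m[φ1→M] = [4112, 4608, 4954, 2292]
r3 m[φ1→G] = [40454, 31004, 30082, 37840]
r3 m[φ2→M] = [96, 97, 77, 91]
r3 m[φ2→R] = [44348, 42860, 28004, 24168]
r3 m[φ3→G] = [3, 2, 2, 9]
r3 m[φ4→M] = [9, 3, 2, 4]
r3 m[φ5→G] = [2, 6, 7, 6]
r3 m[φ6→R] = [9, 2, 1, 7]
r3 m[φ7→G] = [5, 8, 1, 9]
r3 m[M→φ0] = [3888, 1848, 1232, 1156]
r3 m[M→φ1] = [2916, 990, 704, 1292]
r3 m[M→φ2] = [3888, 1260, 896, 1292]
r3 m[M→φ4] = [7776, 9240, 9856, 5491]
r3 m[R→φ2] = [9, 2, 1, 7]
r3 m[R→φ6] = [24, 24, 20, 11]
r3 m[B→φ0] = [1, 1, 1, 1]
r3 m[G→φ1] = [30, 96, 14, 486]
r3 m[G→φ3] = [230, 1152, 168, 1404]
r3 m[G→φ5] = [345, 384, 48, 2106]
r3 m[G→φ7] = [138, 288, 336, 1404]
r4 m[φ0→M] = [18, 15, 16, 19]
r4 m[φ0→B] = [39160, 39736, 29760, 30724]
r4 m[φ1→M] = [4112, 4608, 4954, 2292]
r4 m[φ1→G] = [40454, 31004, 30082, 37840]
r4 m[φ2→M] = [96, 97, 77, 91]
r4 m[φ2→R] = [44348, 42860, 28004, 24168]
r4 m[φ3→G] = [3, 2, 2, 9]
r4 m[φ4→M] = [9, 3, 2, 4]
r4 m[φ5→G] = [2, 6, 7, 6]
r4 m[φ6→R] = [9, 2, 1, 7]
r4 m[φ7→G] = [5, 8, 1, 9]
r4 m[M→φ0] = [3552768, 1340928, 762916, 834288]
r4 m[M→φ1] = [15552, 4365, 2464, 6916]
r4 m[M→φ2] = [666144, 207360, 158528, 174192]
r4 m[M→φ4] = [7105536, 6704640, 6103328, 3962868]
r4 m[R→φ2] = [9, 2, 1, 7]
r4 m[R→φ6] = [44348, 42860, 28004, 24168]
r4 m[B→φ0] = [1, 1, 1, 1]
r4 m[G→φ1] = [30, 96, 14, 486]
r4 m[G→φ3] = [404540, 1488192, 210574, 2043360]
r4 m[G→φ5] = [606810, 496064, 60164, 3065040]
r4 m[G→φ7] = [242724, 372048, 421148, 2043360]
r5 m[φ0→M] = [18, 15, 16, 19]
r5 m[φ0→B] = [31905700, 31470056, 24587924, 24158192]
r5 m[φ1→M] = [4112, 4608, 4954, 2292]
r5 m[φ1→G] = [205579, 150256, 141953, 184244]
r5 m[φ2→M] = [96, 97, 77, 91]
r5 m[φ2→R] = [7319344, 7157184, 4623440, 3901424]
r5 m[φ3→G] = [3, 2, 2, 9]
r5 m[φ4→M] = [9, 3, 2, 4]
r5 m[φ5→G] = [2, 6, 7, 6]
r5 m[φ6→R] = [9, 2, 1, 7]
r5 m[φ7→G] = [5, 8, 1, 9]
r5 m[M→φ0] = [3552768, 1340928, 762916, 834288]
r5 m[M→φ1] = [15552, 4365, 2464, 6916]
r5 m[M→φ2] = [666144, 207360, 158528, 174192]
r5 m[M→φ4] = [7105536, 6704640, 6103328, 3962868]
r5 m[R→φ2] = [9, 2, 1, 7]
r5 m[R→φ6] = [44348, 42860, 28004, 24168]
r5 m[B→φ0] = [1, 1, 1, 1]
r5 m[G→φ1] = [30, 96, 14, 486]
r5 m[G→φ3] = [404540, 1488192, 210574, 2043360]
r5 m[G→φ5] = [606810, 496064, 60164, 3065040]
r5 m[G→φ7] = [242724, 372048, 421148, 2043360]
r6 m[φ0→M] = [18, 15, 16, 19]
r6 m[φ0→B] = [31905700, 31470056, 24587924, 24158192]
r6 m[φ1→M] = [4112, 4608, 4954, 2292]
r6 m[φ1→G] = [205579, 150256, 141953, 184244]
r6 m[φ2→M] = [96, 97, 77, 91]
r6 m[φ2→R] = [7319344, 7157184, 4623440, 3901424]
r6 m[φ3→G] = [3, 2, 2, 9]
r6 m[φ4→M] = [9, 3, 2, 4]
r6 m[φ5→G] = [2, 6, 7, 6]
r6 m[φ6→R] = [9, 2, 1, 7]
r6 m[φ7→G] = [5, 8, 1, 9]
r6 m[M→φ0] = [3552768, 1340928, 762916, 834288]
r6 m[M→φ1] = [15552, 4365, 2464, 6916]
r6 m[M→φ2] = [666144, 207360, 158528, 174192]
r6 m[M→φ4] = [7105536, 6704640, 6103328, 3962868]
r6 m[R→φ2] = [9, 2, 1, 7]
r6 m[R→φ6] = [7319344, 7157184, 4623440, 3901424]
r6 m[B→φ0] = [1, 1, 1, 1]
r6 m[G→φ1] = [30, 96, 14, 486]
r6 m[G→φ3] = [2055790, 7212288, 993671, 9949176]
r6 m[G→φ5] = [3083685, 2404096, 283906, 14923764]
r6 m[G→φ7] = [1233474, 1803072, 1987342, 9949176]
r7 m[φ0→M] = [18, 15, 16, 19]
r7 m[φ0→B] = [31905700, 31470056, 24587924, 24158192]
r7 m[φ1→M] = [4112, 4608, 4954, 2292]
r7 m[φ1→G] = [205579, 150256, 141953, 184244]
r7 m[φ2→M] = [96, 97, 77, 91]
r7 m[φ2→R] = [7319344, 7157184, 4623440, 3901424]
r7 m[φ3→G] = [3, 2, 2, 9]
r7 m[φ4→M] = [9, 3, 2, 4]
r7 m[φ5→G] = [2, 6, 7, 6]
r7 m[φ6→R] = [9, 2, 1, 7]
r7 m[φ7→G] = [5, 8, 1, 9]
r7 m[M→φ0] = [3552768, 1340928, 762916, 834288]
r7 m[M→φ1] = [15552, 4365, 2464, 6916]
r7 m[M→φ2] = [666144, 207360, 158528, 174192]
r7 m[M→φ4] = [7105536, 6704640, 6103328, 3962868]
r7 m[R→φ2] = [9, 2, 1, 7]
r7 m[R→φ6] = [7319344, 7157184, 4623440, 3901424]
r7 m[B→φ0] = [1, 1, 1, 1]
r7 m[G→φ1] = [30, 96, 14, 486]
r7 m[G→φ3] = [2055790, 7212288, 993671, 9949176]
r7 m[G→φ5] = [3083685, 2404096, 283906, 14923764]
r7 m[G→φ7] = [1233474, 1803072, 1987342, 9949176]
fixed point reached at round 7
b[R] = ⊗ incoming = [65874096, 14314368, 4623440, 27309968]

b[R] = [65874096, 14314368, 4623440, 27309968]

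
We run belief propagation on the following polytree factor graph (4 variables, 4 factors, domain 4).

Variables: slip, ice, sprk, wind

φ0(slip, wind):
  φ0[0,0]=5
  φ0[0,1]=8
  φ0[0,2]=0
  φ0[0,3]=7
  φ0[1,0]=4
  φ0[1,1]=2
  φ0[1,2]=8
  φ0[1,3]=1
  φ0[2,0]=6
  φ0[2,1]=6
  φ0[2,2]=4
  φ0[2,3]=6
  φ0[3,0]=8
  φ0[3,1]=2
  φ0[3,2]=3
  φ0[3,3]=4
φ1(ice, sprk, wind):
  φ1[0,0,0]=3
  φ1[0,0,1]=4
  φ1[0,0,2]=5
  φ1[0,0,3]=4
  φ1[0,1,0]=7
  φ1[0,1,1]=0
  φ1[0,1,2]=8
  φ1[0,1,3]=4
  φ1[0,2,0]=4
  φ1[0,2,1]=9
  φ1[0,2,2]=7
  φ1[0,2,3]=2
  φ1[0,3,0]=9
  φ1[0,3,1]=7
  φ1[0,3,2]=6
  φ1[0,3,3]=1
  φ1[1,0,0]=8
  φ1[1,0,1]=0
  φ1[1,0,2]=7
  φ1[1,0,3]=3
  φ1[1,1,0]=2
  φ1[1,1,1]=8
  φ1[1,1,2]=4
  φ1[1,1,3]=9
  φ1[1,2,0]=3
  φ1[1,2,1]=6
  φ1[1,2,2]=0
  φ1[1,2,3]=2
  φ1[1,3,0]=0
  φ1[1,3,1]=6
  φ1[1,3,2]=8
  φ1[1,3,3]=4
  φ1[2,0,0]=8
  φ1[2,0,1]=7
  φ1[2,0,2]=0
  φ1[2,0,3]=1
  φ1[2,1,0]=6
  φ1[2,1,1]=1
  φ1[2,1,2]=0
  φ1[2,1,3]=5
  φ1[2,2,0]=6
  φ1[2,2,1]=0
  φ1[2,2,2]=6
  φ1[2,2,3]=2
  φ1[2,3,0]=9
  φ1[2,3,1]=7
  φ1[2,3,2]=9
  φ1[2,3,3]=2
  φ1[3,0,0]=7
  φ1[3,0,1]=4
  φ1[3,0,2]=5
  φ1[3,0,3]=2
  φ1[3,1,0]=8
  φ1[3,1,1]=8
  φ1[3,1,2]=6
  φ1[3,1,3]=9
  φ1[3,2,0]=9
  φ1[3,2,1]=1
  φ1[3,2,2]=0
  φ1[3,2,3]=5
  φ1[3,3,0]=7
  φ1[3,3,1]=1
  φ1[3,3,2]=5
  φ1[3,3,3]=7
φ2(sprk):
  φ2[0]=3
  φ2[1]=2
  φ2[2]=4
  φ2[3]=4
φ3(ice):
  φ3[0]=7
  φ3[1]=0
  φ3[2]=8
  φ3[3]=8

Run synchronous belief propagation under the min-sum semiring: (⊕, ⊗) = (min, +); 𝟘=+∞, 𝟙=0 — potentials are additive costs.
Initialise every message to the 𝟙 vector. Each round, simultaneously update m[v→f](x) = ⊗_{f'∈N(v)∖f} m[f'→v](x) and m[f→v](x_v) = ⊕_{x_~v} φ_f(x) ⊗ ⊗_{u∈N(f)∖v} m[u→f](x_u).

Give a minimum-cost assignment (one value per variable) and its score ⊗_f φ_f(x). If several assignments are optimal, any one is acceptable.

assignment: (slip=0, ice=1, sprk=2, wind=2); score = 4

init: all messages = 𝟙 over 4 values
r1 m[φ0→slip] = [0, 1, 4, 2]
r1 m[φ0→wind] = [4, 2, 0, 1]
r1 m[φ1→ice] = [0, 0, 0, 0]
r1 m[φ1→sprk] = [0, 0, 0, 0]
r1 m[φ1→wind] = [0, 0, 0, 1]
r1 m[φ2→sprk] = [3, 2, 4, 4]
r1 m[φ3→ice] = [7, 0, 8, 8]
r1 m[slip→φ0] = [0, 0, 0, 0]
r1 m[ice→φ1] = [0, 0, 0, 0]
r1 m[ice→φ3] = [0, 0, 0, 0]
r1 m[sprk→φ1] = [0, 0, 0, 0]
r1 m[sprk→φ2] = [0, 0, 0, 0]
r1 m[wind→φ0] = [0, 0, 0, 0]
r1 m[wind→φ1] = [0, 0, 0, 0]
r2 m[φ0→slip] = [0, 1, 4, 2]
r2 m[φ0→wind] = [4, 2, 0, 1]
r2 m[φ1→ice] = [0, 0, 0, 0]
r2 m[φ1→sprk] = [0, 0, 0, 0]
r2 m[φ1→wind] = [0, 0, 0, 1]
r2 m[φ2→sprk] = [3, 2, 4, 4]
r2 m[φ3→ice] = [7, 0, 8, 8]
r2 m[slip→φ0] = [0, 0, 0, 0]
r2 m[ice→φ1] = [7, 0, 8, 8]
r2 m[ice→φ3] = [0, 0, 0, 0]
r2 m[sprk→φ1] = [3, 2, 4, 4]
r2 m[sprk→φ2] = [0, 0, 0, 0]
r2 m[wind→φ0] = [0, 0, 0, 1]
r2 m[wind→φ1] = [4, 2, 0, 1]
r3 m[φ0→slip] = [0, 2, 4, 2]
r3 m[φ0→wind] = [4, 2, 0, 1]
r3 m[φ1→ice] = [4, 4, 2, 4]
r3 m[φ1→sprk] = [2, 4, 0, 4]
r3 m[φ1→wind] = [4, 3, 4, 6]
r3 m[φ2→sprk] = [3, 2, 4, 4]
r3 m[φ3→ice] = [7, 0, 8, 8]
r3 m[slip→φ0] = [0, 0, 0, 0]
r3 m[ice→φ1] = [7, 0, 8, 8]
r3 m[ice→φ3] = [0, 0, 0, 0]
r3 m[sprk→φ1] = [3, 2, 4, 4]
r3 m[sprk→φ2] = [0, 0, 0, 0]
r3 m[wind→φ0] = [0, 0, 0, 1]
r3 m[wind→φ1] = [4, 2, 0, 1]
r4 m[φ0→slip] = [0, 2, 4, 2]
r4 m[φ0→wind] = [4, 2, 0, 1]
r4 m[φ1→ice] = [4, 4, 2, 4]
r4 m[φ1→sprk] = [2, 4, 0, 4]
r4 m[φ1→wind] = [4, 3, 4, 6]
r4 m[φ2→sprk] = [3, 2, 4, 4]
r4 m[φ3→ice] = [7, 0, 8, 8]
r4 m[slip→φ0] = [0, 0, 0, 0]
r4 m[ice→φ1] = [7, 0, 8, 8]
r4 m[ice→φ3] = [4, 4, 2, 4]
r4 m[sprk→φ1] = [3, 2, 4, 4]
r4 m[sprk→φ2] = [2, 4, 0, 4]
r4 m[wind→φ0] = [4, 3, 4, 6]
r4 m[wind→φ1] = [4, 2, 0, 1]
r5 m[φ0→slip] = [4, 5, 8, 5]
r5 m[φ0→wind] = [4, 2, 0, 1]
r5 m[φ1→ice] = [4, 4, 2, 4]
r5 m[φ1→sprk] = [2, 4, 0, 4]
r5 m[φ1→wind] = [4, 3, 4, 6]
r5 m[φ2→sprk] = [3, 2, 4, 4]
r5 m[φ3→ice] = [7, 0, 8, 8]
r5 m[slip→φ0] = [0, 0, 0, 0]
r5 m[ice→φ1] = [7, 0, 8, 8]
r5 m[ice→φ3] = [4, 4, 2, 4]
r5 m[sprk→φ1] = [3, 2, 4, 4]
r5 m[sprk→φ2] = [2, 4, 0, 4]
r5 m[wind→φ0] = [4, 3, 4, 6]
r5 m[wind→φ1] = [4, 2, 0, 1]
r6 m[φ0→slip] = [4, 5, 8, 5]
r6 m[φ0→wind] = [4, 2, 0, 1]
r6 m[φ1→ice] = [4, 4, 2, 4]
r6 m[φ1→sprk] = [2, 4, 0, 4]
r6 m[φ1→wind] = [4, 3, 4, 6]
r6 m[φ2→sprk] = [3, 2, 4, 4]
r6 m[φ3→ice] = [7, 0, 8, 8]
r6 m[slip→φ0] = [0, 0, 0, 0]
r6 m[ice→φ1] = [7, 0, 8, 8]
r6 m[ice→φ3] = [4, 4, 2, 4]
r6 m[sprk→φ1] = [3, 2, 4, 4]
r6 m[sprk→φ2] = [2, 4, 0, 4]
r6 m[wind→φ0] = [4, 3, 4, 6]
r6 m[wind→φ1] = [4, 2, 0, 1]
fixed point reached at round 6
traceback from slip: (slip=0, ice=1, sprk=2, wind=2), score=4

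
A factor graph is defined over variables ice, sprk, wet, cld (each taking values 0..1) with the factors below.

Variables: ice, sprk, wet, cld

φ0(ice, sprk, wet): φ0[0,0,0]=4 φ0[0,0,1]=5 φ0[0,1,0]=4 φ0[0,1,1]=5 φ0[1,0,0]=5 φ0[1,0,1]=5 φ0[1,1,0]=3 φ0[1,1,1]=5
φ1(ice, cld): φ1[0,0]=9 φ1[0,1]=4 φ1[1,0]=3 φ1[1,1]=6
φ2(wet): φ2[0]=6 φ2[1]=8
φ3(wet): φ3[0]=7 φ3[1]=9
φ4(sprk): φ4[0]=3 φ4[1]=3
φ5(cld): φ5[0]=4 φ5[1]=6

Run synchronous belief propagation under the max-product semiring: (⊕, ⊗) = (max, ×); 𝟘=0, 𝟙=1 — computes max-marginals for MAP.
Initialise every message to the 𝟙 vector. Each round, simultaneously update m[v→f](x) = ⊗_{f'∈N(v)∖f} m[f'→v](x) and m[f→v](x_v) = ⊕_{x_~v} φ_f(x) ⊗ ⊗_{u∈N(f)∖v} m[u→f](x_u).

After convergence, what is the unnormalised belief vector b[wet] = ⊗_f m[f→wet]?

init: all messages = 𝟙 over 2 values
r1 m[φ0→ice] = [5, 5]
r1 m[φ0→sprk] = [5, 5]
r1 m[φ0→wet] = [5, 5]
r1 m[φ1→ice] = [9, 6]
r1 m[φ1→cld] = [9, 6]
r1 m[φ2→wet] = [6, 8]
r1 m[φ3→wet] = [7, 9]
r1 m[φ4→sprk] = [3, 3]
r1 m[φ5→cld] = [4, 6]
r1 m[ice→φ0] = [1, 1]
r1 m[ice→φ1] = [1, 1]
r1 m[sprk→φ0] = [1, 1]
r1 m[sprk→φ4] = [1, 1]
r1 m[wet→φ0] = [1, 1]
r1 m[wet→φ2] = [1, 1]
r1 m[wet→φ3] = [1, 1]
r1 m[cld→φ1] = [1, 1]
r1 m[cld→φ5] = [1, 1]
r2 m[φ0→ice] = [5, 5]
r2 m[φ0→sprk] = [5, 5]
r2 m[φ0→wet] = [5, 5]
r2 m[φ1→ice] = [9, 6]
r2 m[φ1→cld] = [9, 6]
r2 m[φ2→wet] = [6, 8]
r2 m[φ3→wet] = [7, 9]
r2 m[φ4→sprk] = [3, 3]
r2 m[φ5→cld] = [4, 6]
r2 m[ice→φ0] = [9, 6]
r2 m[ice→φ1] = [5, 5]
r2 m[sprk→φ0] = [3, 3]
r2 m[sprk→φ4] = [5, 5]
r2 m[wet→φ0] = [42, 72]
r2 m[wet→φ2] = [35, 45]
r2 m[wet→φ3] = [30, 40]
r2 m[cld→φ1] = [4, 6]
r2 m[cld→φ5] = [9, 6]
r3 m[φ0→ice] = [1080, 1080]
r3 m[φ0→sprk] = [3240, 3240]
r3 m[φ0→wet] = [108, 135]
r3 m[φ1→ice] = [36, 36]
r3 m[φ1→cld] = [45, 30]
r3 m[φ2→wet] = [6, 8]
r3 m[φ3→wet] = [7, 9]
r3 m[φ4→sprk] = [3, 3]
r3 m[φ5→cld] = [4, 6]
r3 m[ice→φ0] = [9, 6]
r3 m[ice→φ1] = [5, 5]
r3 m[sprk→φ0] = [3, 3]
r3 m[sprk→φ4] = [5, 5]
r3 m[wet→φ0] = [42, 72]
r3 m[wet→φ2] = [35, 45]
r3 m[wet→φ3] = [30, 40]
r3 m[cld→φ1] = [4, 6]
r3 m[cld→φ5] = [9, 6]
r4 m[φ0→ice] = [1080, 1080]
r4 m[φ0→sprk] = [3240, 3240]
r4 m[φ0→wet] = [108, 135]
r4 m[φ1→ice] = [36, 36]
r4 m[φ1→cld] = [45, 30]
r4 m[φ2→wet] = [6, 8]
r4 m[φ3→wet] = [7, 9]
r4 m[φ4→sprk] = [3, 3]
r4 m[φ5→cld] = [4, 6]
r4 m[ice→φ0] = [36, 36]
r4 m[ice→φ1] = [1080, 1080]
r4 m[sprk→φ0] = [3, 3]
r4 m[sprk→φ4] = [3240, 3240]
r4 m[wet→φ0] = [42, 72]
r4 m[wet→φ2] = [756, 1215]
r4 m[wet→φ3] = [648, 1080]
r4 m[cld→φ1] = [4, 6]
r4 m[cld→φ5] = [45, 30]
r5 m[φ0→ice] = [1080, 1080]
r5 m[φ0→sprk] = [12960, 12960]
r5 m[φ0→wet] = [540, 540]
r5 m[φ1→ice] = [36, 36]
r5 m[φ1→cld] = [9720, 6480]
r5 m[φ2→wet] = [6, 8]
r5 m[φ3→wet] = [7, 9]
r5 m[φ4→sprk] = [3, 3]
r5 m[φ5→cld] = [4, 6]
r5 m[ice→φ0] = [36, 36]
r5 m[ice→φ1] = [1080, 1080]
r5 m[sprk→φ0] = [3, 3]
r5 m[sprk→φ4] = [3240, 3240]
r5 m[wet→φ0] = [42, 72]
r5 m[wet→φ2] = [756, 1215]
r5 m[wet→φ3] = [648, 1080]
r5 m[cld→φ1] = [4, 6]
r5 m[cld→φ5] = [45, 30]
r6 m[φ0→ice] = [1080, 1080]
r6 m[φ0→sprk] = [12960, 12960]
r6 m[φ0→wet] = [540, 540]
r6 m[φ1→ice] = [36, 36]
r6 m[φ1→cld] = [9720, 6480]
r6 m[φ2→wet] = [6, 8]
r6 m[φ3→wet] = [7, 9]
r6 m[φ4→sprk] = [3, 3]
r6 m[φ5→cld] = [4, 6]
r6 m[ice→φ0] = [36, 36]
r6 m[ice→φ1] = [1080, 1080]
r6 m[sprk→φ0] = [3, 3]
r6 m[sprk→φ4] = [12960, 12960]
r6 m[wet→φ0] = [42, 72]
r6 m[wet→φ2] = [3780, 4860]
r6 m[wet→φ3] = [3240, 4320]
r6 m[cld→φ1] = [4, 6]
r6 m[cld→φ5] = [9720, 6480]
r7 m[φ0→ice] = [1080, 1080]
r7 m[φ0→sprk] = [12960, 12960]
r7 m[φ0→wet] = [540, 540]
r7 m[φ1→ice] = [36, 36]
r7 m[φ1→cld] = [9720, 6480]
r7 m[φ2→wet] = [6, 8]
r7 m[φ3→wet] = [7, 9]
r7 m[φ4→sprk] = [3, 3]
r7 m[φ5→cld] = [4, 6]
r7 m[ice→φ0] = [36, 36]
r7 m[ice→φ1] = [1080, 1080]
r7 m[sprk→φ0] = [3, 3]
r7 m[sprk→φ4] = [12960, 12960]
r7 m[wet→φ0] = [42, 72]
r7 m[wet→φ2] = [3780, 4860]
r7 m[wet→φ3] = [3240, 4320]
r7 m[cld→φ1] = [4, 6]
r7 m[cld→φ5] = [9720, 6480]
fixed point reached at round 7
b[wet] = ⊗ incoming = [22680, 38880]

b[wet] = [22680, 38880]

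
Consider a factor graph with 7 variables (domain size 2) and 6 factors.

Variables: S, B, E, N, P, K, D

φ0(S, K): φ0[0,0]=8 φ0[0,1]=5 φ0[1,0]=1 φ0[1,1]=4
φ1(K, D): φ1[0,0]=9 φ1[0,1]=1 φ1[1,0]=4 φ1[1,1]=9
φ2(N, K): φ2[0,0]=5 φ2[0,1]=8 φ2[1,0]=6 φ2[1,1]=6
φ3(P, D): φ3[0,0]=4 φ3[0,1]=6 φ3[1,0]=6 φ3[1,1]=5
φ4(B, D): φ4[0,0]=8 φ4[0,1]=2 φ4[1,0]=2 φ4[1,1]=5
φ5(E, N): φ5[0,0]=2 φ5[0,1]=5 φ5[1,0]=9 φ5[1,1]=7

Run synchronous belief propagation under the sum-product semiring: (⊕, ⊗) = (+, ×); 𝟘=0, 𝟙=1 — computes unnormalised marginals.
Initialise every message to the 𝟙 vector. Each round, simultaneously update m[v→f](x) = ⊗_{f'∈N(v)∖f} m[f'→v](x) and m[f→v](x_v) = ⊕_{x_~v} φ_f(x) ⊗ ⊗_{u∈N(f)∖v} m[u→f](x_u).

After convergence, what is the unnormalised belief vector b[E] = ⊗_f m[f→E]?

init: all messages = 𝟙 over 2 values
r1 m[φ0→S] = [13, 5]
r1 m[φ0→K] = [9, 9]
r1 m[φ1→K] = [10, 13]
r1 m[φ1→D] = [13, 10]
r1 m[φ2→N] = [13, 12]
r1 m[φ2→K] = [11, 14]
r1 m[φ3→P] = [10, 11]
r1 m[φ3→D] = [10, 11]
r1 m[φ4→B] = [10, 7]
r1 m[φ4→D] = [10, 7]
r1 m[φ5→E] = [7, 16]
r1 m[φ5→N] = [11, 12]
r1 m[S→φ0] = [1, 1]
r1 m[B→φ4] = [1, 1]
r1 m[E→φ5] = [1, 1]
r1 m[N→φ2] = [1, 1]
r1 m[N→φ5] = [1, 1]
r1 m[P→φ3] = [1, 1]
r1 m[K→φ0] = [1, 1]
r1 m[K→φ1] = [1, 1]
r1 m[K→φ2] = [1, 1]
r1 m[D→φ1] = [1, 1]
r1 m[D→φ3] = [1, 1]
r1 m[D→φ4] = [1, 1]
r2 m[φ0→S] = [13, 5]
r2 m[φ0→K] = [9, 9]
r2 m[φ1→K] = [10, 13]
r2 m[φ1→D] = [13, 10]
r2 m[φ2→N] = [13, 12]
r2 m[φ2→K] = [11, 14]
r2 m[φ3→P] = [10, 11]
r2 m[φ3→D] = [10, 11]
r2 m[φ4→B] = [10, 7]
r2 m[φ4→D] = [10, 7]
r2 m[φ5→E] = [7, 16]
r2 m[φ5→N] = [11, 12]
r2 m[S→φ0] = [1, 1]
r2 m[B→φ4] = [1, 1]
r2 m[E→φ5] = [1, 1]
r2 m[N→φ2] = [11, 12]
r2 m[N→φ5] = [13, 12]
r2 m[P→φ3] = [1, 1]
r2 m[K→φ0] = [110, 182]
r2 m[K→φ1] = [99, 126]
r2 m[K→φ2] = [90, 117]
r2 m[D→φ1] = [100, 77]
r2 m[D→φ3] = [130, 70]
r2 m[D→φ4] = [130, 110]
r3 m[φ0→S] = [1790, 838]
r3 m[φ0→K] = [9, 9]
r3 m[φ1→K] = [977, 1093]
r3 m[φ1→D] = [1395, 1233]
r3 m[φ2→N] = [1386, 1242]
r3 m[φ2→K] = [127, 160]
r3 m[φ3→P] = [940, 1130]
r3 m[φ3→D] = [10, 11]
r3 m[φ4→B] = [1260, 810]
r3 m[φ4→D] = [10, 7]
r3 m[φ5→E] = [86, 201]
r3 m[φ5→N] = [11, 12]
r3 m[S→φ0] = [1, 1]
r3 m[B→φ4] = [1, 1]
r3 m[E→φ5] = [1, 1]
r3 m[N→φ2] = [11, 12]
r3 m[N→φ5] = [13, 12]
r3 m[P→φ3] = [1, 1]
r3 m[K→φ0] = [110, 182]
r3 m[K→φ1] = [99, 126]
r3 m[K→φ2] = [90, 117]
r3 m[D→φ1] = [100, 77]
r3 m[D→φ3] = [130, 70]
r3 m[D→φ4] = [130, 110]
r4 m[φ0→S] = [1790, 838]
r4 m[φ0→K] = [9, 9]
r4 m[φ1→K] = [977, 1093]
r4 m[φ1→D] = [1395, 1233]
r4 m[φ2→N] = [1386, 1242]
r4 m[φ2→K] = [127, 160]
r4 m[φ3→P] = [940, 1130]
r4 m[φ3→D] = [10, 11]
r4 m[φ4→B] = [1260, 810]
r4 m[φ4→D] = [10, 7]
r4 m[φ5→E] = [86, 201]
r4 m[φ5→N] = [11, 12]
r4 m[S→φ0] = [1, 1]
r4 m[B→φ4] = [1, 1]
r4 m[E→φ5] = [1, 1]
r4 m[N→φ2] = [11, 12]
r4 m[N→φ5] = [1386, 1242]
r4 m[P→φ3] = [1, 1]
r4 m[K→φ0] = [124079, 174880]
r4 m[K→φ1] = [1143, 1440]
r4 m[K→φ2] = [8793, 9837]
r4 m[D→φ1] = [100, 77]
r4 m[D→φ3] = [13950, 8631]
r4 m[D→φ4] = [13950, 13563]
r5 m[φ0→S] = [1867032, 823599]
r5 m[φ0→K] = [9, 9]
r5 m[φ1→K] = [977, 1093]
r5 m[φ1→D] = [16047, 14103]
r5 m[φ2→N] = [122661, 111780]
r5 m[φ2→K] = [127, 160]
r5 m[φ3→P] = [107586, 126855]
r5 m[φ3→D] = [10, 11]
r5 m[φ4→B] = [138726, 95715]
r5 m[φ4→D] = [10, 7]
r5 m[φ5→E] = [8982, 21168]
r5 m[φ5→N] = [11, 12]
r5 m[S→φ0] = [1, 1]
r5 m[B→φ4] = [1, 1]
r5 m[E→φ5] = [1, 1]
r5 m[N→φ2] = [11, 12]
r5 m[N→φ5] = [1386, 1242]
r5 m[P→φ3] = [1, 1]
r5 m[K→φ0] = [124079, 174880]
r5 m[K→φ1] = [1143, 1440]
r5 m[K→φ2] = [8793, 9837]
r5 m[D→φ1] = [100, 77]
r5 m[D→φ3] = [13950, 8631]
r5 m[D→φ4] = [13950, 13563]
r6 m[φ0→S] = [1867032, 823599]
r6 m[φ0→K] = [9, 9]
r6 m[φ1→K] = [977, 1093]
r6 m[φ1→D] = [16047, 14103]
r6 m[φ2→N] = [122661, 111780]
r6 m[φ2→K] = [127, 160]
r6 m[φ3→P] = [107586, 126855]
r6 m[φ3→D] = [10, 11]
r6 m[φ4→B] = [138726, 95715]
r6 m[φ4→D] = [10, 7]
r6 m[φ5→E] = [8982, 21168]
r6 m[φ5→N] = [11, 12]
r6 m[S→φ0] = [1, 1]
r6 m[B→φ4] = [1, 1]
r6 m[E→φ5] = [1, 1]
r6 m[N→φ2] = [11, 12]
r6 m[N→φ5] = [122661, 111780]
r6 m[P→φ3] = [1, 1]
r6 m[K→φ0] = [124079, 174880]
r6 m[K→φ1] = [1143, 1440]
r6 m[K→φ2] = [8793, 9837]
r6 m[D→φ1] = [100, 77]
r6 m[D→φ3] = [160470, 98721]
r6 m[D→φ4] = [160470, 155133]
r7 m[φ0→S] = [1867032, 823599]
r7 m[φ0→K] = [9, 9]
r7 m[φ1→K] = [977, 1093]
r7 m[φ1→D] = [16047, 14103]
r7 m[φ2→N] = [122661, 111780]
r7 m[φ2→K] = [127, 160]
r7 m[φ3→P] = [1234206, 1456425]
r7 m[φ3→D] = [10, 11]
r7 m[φ4→B] = [1594026, 1096605]
r7 m[φ4→D] = [10, 7]
r7 m[φ5→E] = [804222, 1886409]
r7 m[φ5→N] = [11, 12]
r7 m[S→φ0] = [1, 1]
r7 m[B→φ4] = [1, 1]
r7 m[E→φ5] = [1, 1]
r7 m[N→φ2] = [11, 12]
r7 m[N→φ5] = [122661, 111780]
r7 m[P→φ3] = [1, 1]
r7 m[K→φ0] = [124079, 174880]
r7 m[K→φ1] = [1143, 1440]
r7 m[K→φ2] = [8793, 9837]
r7 m[D→φ1] = [100, 77]
r7 m[D→φ3] = [160470, 98721]
r7 m[D→φ4] = [160470, 155133]
r8 m[φ0→S] = [1867032, 823599]
r8 m[φ0→K] = [9, 9]
r8 m[φ1→K] = [977, 1093]
r8 m[φ1→D] = [16047, 14103]
r8 m[φ2→N] = [122661, 111780]
r8 m[φ2→K] = [127, 160]
r8 m[φ3→P] = [1234206, 1456425]
r8 m[φ3→D] = [10, 11]
r8 m[φ4→B] = [1594026, 1096605]
r8 m[φ4→D] = [10, 7]
r8 m[φ5→E] = [804222, 1886409]
r8 m[φ5→N] = [11, 12]
r8 m[S→φ0] = [1, 1]
r8 m[B→φ4] = [1, 1]
r8 m[E→φ5] = [1, 1]
r8 m[N→φ2] = [11, 12]
r8 m[N→φ5] = [122661, 111780]
r8 m[P→φ3] = [1, 1]
r8 m[K→φ0] = [124079, 174880]
r8 m[K→φ1] = [1143, 1440]
r8 m[K→φ2] = [8793, 9837]
r8 m[D→φ1] = [100, 77]
r8 m[D→φ3] = [160470, 98721]
r8 m[D→φ4] = [160470, 155133]
fixed point reached at round 8
b[E] = ⊗ incoming = [804222, 1886409]

b[E] = [804222, 1886409]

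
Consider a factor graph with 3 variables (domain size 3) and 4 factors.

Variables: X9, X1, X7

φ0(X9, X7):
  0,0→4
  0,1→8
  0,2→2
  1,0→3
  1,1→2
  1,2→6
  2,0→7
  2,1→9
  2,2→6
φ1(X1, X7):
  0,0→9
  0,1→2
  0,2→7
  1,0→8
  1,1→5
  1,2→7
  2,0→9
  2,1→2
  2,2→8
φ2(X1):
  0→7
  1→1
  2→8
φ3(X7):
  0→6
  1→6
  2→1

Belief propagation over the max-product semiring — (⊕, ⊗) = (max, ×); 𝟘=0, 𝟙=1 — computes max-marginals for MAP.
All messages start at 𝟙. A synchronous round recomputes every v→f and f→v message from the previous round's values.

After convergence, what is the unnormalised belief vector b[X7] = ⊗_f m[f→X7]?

init: all messages = 𝟙 over 3 values
r1 m[φ0→X9] = [8, 6, 9]
r1 m[φ0→X7] = [7, 9, 6]
r1 m[φ1→X1] = [9, 8, 9]
r1 m[φ1→X7] = [9, 5, 8]
r1 m[φ2→X1] = [7, 1, 8]
r1 m[φ3→X7] = [6, 6, 1]
r1 m[X9→φ0] = [1, 1, 1]
r1 m[X1→φ1] = [1, 1, 1]
r1 m[X1→φ2] = [1, 1, 1]
r1 m[X7→φ0] = [1, 1, 1]
r1 m[X7→φ1] = [1, 1, 1]
r1 m[X7→φ3] = [1, 1, 1]
r2 m[φ0→X9] = [8, 6, 9]
r2 m[φ0→X7] = [7, 9, 6]
r2 m[φ1→X1] = [9, 8, 9]
r2 m[φ1→X7] = [9, 5, 8]
r2 m[φ2→X1] = [7, 1, 8]
r2 m[φ3→X7] = [6, 6, 1]
r2 m[X9→φ0] = [1, 1, 1]
r2 m[X1→φ1] = [7, 1, 8]
r2 m[X1→φ2] = [9, 8, 9]
r2 m[X7→φ0] = [54, 30, 8]
r2 m[X7→φ1] = [42, 54, 6]
r2 m[X7→φ3] = [63, 45, 48]
r3 m[φ0→X9] = [240, 162, 378]
r3 m[φ0→X7] = [7, 9, 6]
r3 m[φ1→X1] = [378, 336, 378]
r3 m[φ1→X7] = [72, 16, 64]
r3 m[φ2→X1] = [7, 1, 8]
r3 m[φ3→X7] = [6, 6, 1]
r3 m[X9→φ0] = [1, 1, 1]
r3 m[X1→φ1] = [7, 1, 8]
r3 m[X1→φ2] = [9, 8, 9]
r3 m[X7→φ0] = [54, 30, 8]
r3 m[X7→φ1] = [42, 54, 6]
r3 m[X7→φ3] = [63, 45, 48]
r4 m[φ0→X9] = [240, 162, 378]
r4 m[φ0→X7] = [7, 9, 6]
r4 m[φ1→X1] = [378, 336, 378]
r4 m[φ1→X7] = [72, 16, 64]
r4 m[φ2→X1] = [7, 1, 8]
r4 m[φ3→X7] = [6, 6, 1]
r4 m[X9→φ0] = [1, 1, 1]
r4 m[X1→φ1] = [7, 1, 8]
r4 m[X1→φ2] = [378, 336, 378]
r4 m[X7→φ0] = [432, 96, 64]
r4 m[X7→φ1] = [42, 54, 6]
r4 m[X7→φ3] = [504, 144, 384]
r5 m[φ0→X9] = [1728, 1296, 3024]
r5 m[φ0→X7] = [7, 9, 6]
r5 m[φ1→X1] = [378, 336, 378]
r5 m[φ1→X7] = [72, 16, 64]
r5 m[φ2→X1] = [7, 1, 8]
r5 m[φ3→X7] = [6, 6, 1]
r5 m[X9→φ0] = [1, 1, 1]
r5 m[X1→φ1] = [7, 1, 8]
r5 m[X1→φ2] = [378, 336, 378]
r5 m[X7→φ0] = [432, 96, 64]
r5 m[X7→φ1] = [42, 54, 6]
r5 m[X7→φ3] = [504, 144, 384]
r6 m[φ0→X9] = [1728, 1296, 3024]
r6 m[φ0→X7] = [7, 9, 6]
r6 m[φ1→X1] = [378, 336, 378]
r6 m[φ1→X7] = [72, 16, 64]
r6 m[φ2→X1] = [7, 1, 8]
r6 m[φ3→X7] = [6, 6, 1]
r6 m[X9→φ0] = [1, 1, 1]
r6 m[X1→φ1] = [7, 1, 8]
r6 m[X1→φ2] = [378, 336, 378]
r6 m[X7→φ0] = [432, 96, 64]
r6 m[X7→φ1] = [42, 54, 6]
r6 m[X7→φ3] = [504, 144, 384]
fixed point reached at round 6
b[X7] = ⊗ incoming = [3024, 864, 384]

b[X7] = [3024, 864, 384]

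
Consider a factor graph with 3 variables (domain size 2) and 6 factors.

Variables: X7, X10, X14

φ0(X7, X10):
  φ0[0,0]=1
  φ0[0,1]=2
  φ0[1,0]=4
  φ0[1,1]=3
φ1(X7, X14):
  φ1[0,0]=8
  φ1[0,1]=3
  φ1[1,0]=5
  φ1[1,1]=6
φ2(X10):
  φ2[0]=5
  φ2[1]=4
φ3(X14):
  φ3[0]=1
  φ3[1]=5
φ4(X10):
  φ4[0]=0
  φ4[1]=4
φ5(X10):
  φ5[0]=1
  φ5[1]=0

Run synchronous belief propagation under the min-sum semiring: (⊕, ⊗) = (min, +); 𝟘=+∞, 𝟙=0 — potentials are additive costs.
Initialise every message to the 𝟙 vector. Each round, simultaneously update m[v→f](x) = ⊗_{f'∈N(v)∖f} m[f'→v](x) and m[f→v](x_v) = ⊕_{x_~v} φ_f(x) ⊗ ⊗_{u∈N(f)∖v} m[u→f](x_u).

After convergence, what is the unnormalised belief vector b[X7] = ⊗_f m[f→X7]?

b[X7] = [15, 16]

init: all messages = 𝟙 over 2 values
r1 m[φ0→X7] = [1, 3]
r1 m[φ0→X10] = [1, 2]
r1 m[φ1→X7] = [3, 5]
r1 m[φ1→X14] = [5, 3]
r1 m[φ2→X10] = [5, 4]
r1 m[φ3→X14] = [1, 5]
r1 m[φ4→X10] = [0, 4]
r1 m[φ5→X10] = [1, 0]
r1 m[X7→φ0] = [0, 0]
r1 m[X7→φ1] = [0, 0]
r1 m[X10→φ0] = [0, 0]
r1 m[X10→φ2] = [0, 0]
r1 m[X10→φ4] = [0, 0]
r1 m[X10→φ5] = [0, 0]
r1 m[X14→φ1] = [0, 0]
r1 m[X14→φ3] = [0, 0]
r2 m[φ0→X7] = [1, 3]
r2 m[φ0→X10] = [1, 2]
r2 m[φ1→X7] = [3, 5]
r2 m[φ1→X14] = [5, 3]
r2 m[φ2→X10] = [5, 4]
r2 m[φ3→X14] = [1, 5]
r2 m[φ4→X10] = [0, 4]
r2 m[φ5→X10] = [1, 0]
r2 m[X7→φ0] = [3, 5]
r2 m[X7→φ1] = [1, 3]
r2 m[X10→φ0] = [6, 8]
r2 m[X10→φ2] = [2, 6]
r2 m[X10→φ4] = [7, 6]
r2 m[X10→φ5] = [6, 10]
r2 m[X14→φ1] = [1, 5]
r2 m[X14→φ3] = [5, 3]
r3 m[φ0→X7] = [7, 10]
r3 m[φ0→X10] = [4, 5]
r3 m[φ1→X7] = [8, 6]
r3 m[φ1→X14] = [8, 4]
r3 m[φ2→X10] = [5, 4]
r3 m[φ3→X14] = [1, 5]
r3 m[φ4→X10] = [0, 4]
r3 m[φ5→X10] = [1, 0]
r3 m[X7→φ0] = [3, 5]
r3 m[X7→φ1] = [1, 3]
r3 m[X10→φ0] = [6, 8]
r3 m[X10→φ2] = [2, 6]
r3 m[X10→φ4] = [7, 6]
r3 m[X10→φ5] = [6, 10]
r3 m[X14→φ1] = [1, 5]
r3 m[X14→φ3] = [5, 3]
r4 m[φ0→X7] = [7, 10]
r4 m[φ0→X10] = [4, 5]
r4 m[φ1→X7] = [8, 6]
r4 m[φ1→X14] = [8, 4]
r4 m[φ2→X10] = [5, 4]
r4 m[φ3→X14] = [1, 5]
r4 m[φ4→X10] = [0, 4]
r4 m[φ5→X10] = [1, 0]
r4 m[X7→φ0] = [8, 6]
r4 m[X7→φ1] = [7, 10]
r4 m[X10→φ0] = [6, 8]
r4 m[X10→φ2] = [5, 9]
r4 m[X10→φ4] = [10, 9]
r4 m[X10→φ5] = [9, 13]
r4 m[X14→φ1] = [1, 5]
r4 m[X14→φ3] = [8, 4]
r5 m[φ0→X7] = [7, 10]
r5 m[φ0→X10] = [9, 9]
r5 m[φ1→X7] = [8, 6]
r5 m[φ1→X14] = [15, 10]
r5 m[φ2→X10] = [5, 4]
r5 m[φ3→X14] = [1, 5]
r5 m[φ4→X10] = [0, 4]
r5 m[φ5→X10] = [1, 0]
r5 m[X7→φ0] = [8, 6]
r5 m[X7→φ1] = [7, 10]
r5 m[X10→φ0] = [6, 8]
r5 m[X10→φ2] = [5, 9]
r5 m[X10→φ4] = [10, 9]
r5 m[X10→φ5] = [9, 13]
r5 m[X14→φ1] = [1, 5]
r5 m[X14→φ3] = [8, 4]
r6 m[φ0→X7] = [7, 10]
r6 m[φ0→X10] = [9, 9]
r6 m[φ1→X7] = [8, 6]
r6 m[φ1→X14] = [15, 10]
r6 m[φ2→X10] = [5, 4]
r6 m[φ3→X14] = [1, 5]
r6 m[φ4→X10] = [0, 4]
r6 m[φ5→X10] = [1, 0]
r6 m[X7→φ0] = [8, 6]
r6 m[X7→φ1] = [7, 10]
r6 m[X10→φ0] = [6, 8]
r6 m[X10→φ2] = [10, 13]
r6 m[X10→φ4] = [15, 13]
r6 m[X10→φ5] = [14, 17]
r6 m[X14→φ1] = [1, 5]
r6 m[X14→φ3] = [15, 10]
r7 m[φ0→X7] = [7, 10]
r7 m[φ0→X10] = [9, 9]
r7 m[φ1→X7] = [8, 6]
r7 m[φ1→X14] = [15, 10]
r7 m[φ2→X10] = [5, 4]
r7 m[φ3→X14] = [1, 5]
r7 m[φ4→X10] = [0, 4]
r7 m[φ5→X10] = [1, 0]
r7 m[X7→φ0] = [8, 6]
r7 m[X7→φ1] = [7, 10]
r7 m[X10→φ0] = [6, 8]
r7 m[X10→φ2] = [10, 13]
r7 m[X10→φ4] = [15, 13]
r7 m[X10→φ5] = [14, 17]
r7 m[X14→φ1] = [1, 5]
r7 m[X14→φ3] = [15, 10]
fixed point reached at round 7
b[X7] = ⊗ incoming = [15, 16]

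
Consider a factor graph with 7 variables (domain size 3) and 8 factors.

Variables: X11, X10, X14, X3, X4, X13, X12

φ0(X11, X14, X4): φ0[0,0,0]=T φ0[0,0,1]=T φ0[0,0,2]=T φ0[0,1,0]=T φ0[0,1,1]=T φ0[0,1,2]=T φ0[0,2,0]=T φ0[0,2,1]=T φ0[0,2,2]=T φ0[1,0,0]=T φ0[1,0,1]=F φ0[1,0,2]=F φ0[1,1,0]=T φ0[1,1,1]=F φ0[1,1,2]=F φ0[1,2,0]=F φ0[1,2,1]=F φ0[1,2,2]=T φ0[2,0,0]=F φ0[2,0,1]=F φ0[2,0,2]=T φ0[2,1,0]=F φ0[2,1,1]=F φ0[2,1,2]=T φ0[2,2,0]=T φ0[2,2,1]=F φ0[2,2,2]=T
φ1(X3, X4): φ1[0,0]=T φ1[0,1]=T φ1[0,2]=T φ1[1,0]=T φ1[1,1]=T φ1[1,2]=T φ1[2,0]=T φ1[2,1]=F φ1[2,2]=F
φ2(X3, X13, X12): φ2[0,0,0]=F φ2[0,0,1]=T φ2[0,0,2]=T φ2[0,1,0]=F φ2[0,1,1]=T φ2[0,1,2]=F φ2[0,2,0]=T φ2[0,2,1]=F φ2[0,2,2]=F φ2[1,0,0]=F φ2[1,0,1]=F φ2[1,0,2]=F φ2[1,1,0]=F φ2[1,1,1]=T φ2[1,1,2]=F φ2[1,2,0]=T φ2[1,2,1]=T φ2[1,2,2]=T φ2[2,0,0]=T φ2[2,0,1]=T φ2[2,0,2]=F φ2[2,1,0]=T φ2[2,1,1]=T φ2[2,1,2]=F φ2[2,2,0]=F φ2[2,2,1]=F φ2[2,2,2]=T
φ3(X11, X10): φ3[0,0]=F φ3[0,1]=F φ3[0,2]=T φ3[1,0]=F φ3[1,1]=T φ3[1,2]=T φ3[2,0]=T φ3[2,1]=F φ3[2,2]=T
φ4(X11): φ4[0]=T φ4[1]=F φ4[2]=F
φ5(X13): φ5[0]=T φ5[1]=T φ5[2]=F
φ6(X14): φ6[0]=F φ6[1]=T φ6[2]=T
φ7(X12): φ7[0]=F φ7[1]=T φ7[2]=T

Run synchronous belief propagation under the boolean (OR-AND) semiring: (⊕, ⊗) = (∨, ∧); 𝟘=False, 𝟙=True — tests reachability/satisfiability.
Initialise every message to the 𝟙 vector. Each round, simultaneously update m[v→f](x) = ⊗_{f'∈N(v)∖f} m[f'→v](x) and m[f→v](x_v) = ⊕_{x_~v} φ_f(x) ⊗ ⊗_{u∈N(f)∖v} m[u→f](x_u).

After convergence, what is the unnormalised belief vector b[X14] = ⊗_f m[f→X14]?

init: all messages = 𝟙 over 3 values
r1 m[φ0→X11] = [T, T, T]
r1 m[φ0→X14] = [T, T, T]
r1 m[φ0→X4] = [T, T, T]
r1 m[φ1→X3] = [T, T, T]
r1 m[φ1→X4] = [T, T, T]
r1 m[φ2→X3] = [T, T, T]
r1 m[φ2→X13] = [T, T, T]
r1 m[φ2→X12] = [T, T, T]
r1 m[φ3→X11] = [T, T, T]
r1 m[φ3→X10] = [T, T, T]
r1 m[φ4→X11] = [T, F, F]
r1 m[φ5→X13] = [T, T, F]
r1 m[φ6→X14] = [F, T, T]
r1 m[φ7→X12] = [F, T, T]
r1 m[X11→φ0] = [T, T, T]
r1 m[X11→φ3] = [T, T, T]
r1 m[X11→φ4] = [T, T, T]
r1 m[X10→φ3] = [T, T, T]
r1 m[X14→φ0] = [T, T, T]
r1 m[X14→φ6] = [T, T, T]
r1 m[X3→φ1] = [T, T, T]
r1 m[X3→φ2] = [T, T, T]
r1 m[X4→φ0] = [T, T, T]
r1 m[X4→φ1] = [T, T, T]
r1 m[X13→φ2] = [T, T, T]
r1 m[X13→φ5] = [T, T, T]
r1 m[X12→φ2] = [T, T, T]
r1 m[X12→φ7] = [T, T, T]
r2 m[φ0→X11] = [T, T, T]
r2 m[φ0→X14] = [T, T, T]
r2 m[φ0→X4] = [T, T, T]
r2 m[φ1→X3] = [T, T, T]
r2 m[φ1→X4] = [T, T, T]
r2 m[φ2→X3] = [T, T, T]
r2 m[φ2→X13] = [T, T, T]
r2 m[φ2→X12] = [T, T, T]
r2 m[φ3→X11] = [T, T, T]
r2 m[φ3→X10] = [T, T, T]
r2 m[φ4→X11] = [T, F, F]
r2 m[φ5→X13] = [T, T, F]
r2 m[φ6→X14] = [F, T, T]
r2 m[φ7→X12] = [F, T, T]
r2 m[X11→φ0] = [T, F, F]
r2 m[X11→φ3] = [T, F, F]
r2 m[X11→φ4] = [T, T, T]
r2 m[X10→φ3] = [T, T, T]
r2 m[X14→φ0] = [F, T, T]
r2 m[X14→φ6] = [T, T, T]
r2 m[X3→φ1] = [T, T, T]
r2 m[X3→φ2] = [T, T, T]
r2 m[X4→φ0] = [T, T, T]
r2 m[X4→φ1] = [T, T, T]
r2 m[X13→φ2] = [T, T, F]
r2 m[X13→φ5] = [T, T, T]
r2 m[X12→φ2] = [F, T, T]
r2 m[X12→φ7] = [T, T, T]
r3 m[φ0→X11] = [T, T, T]
r3 m[φ0→X14] = [T, T, T]
r3 m[φ0→X4] = [T, T, T]
r3 m[φ1→X3] = [T, T, T]
r3 m[φ1→X4] = [T, T, T]
r3 m[φ2→X3] = [T, T, T]
r3 m[φ2→X13] = [T, T, T]
r3 m[φ2→X12] = [T, T, T]
r3 m[φ3→X11] = [T, T, T]
r3 m[φ3→X10] = [F, F, T]
r3 m[φ4→X11] = [T, F, F]
r3 m[φ5→X13] = [T, T, F]
r3 m[φ6→X14] = [F, T, T]
r3 m[φ7→X12] = [F, T, T]
r3 m[X11→φ0] = [T, F, F]
r3 m[X11→φ3] = [T, F, F]
r3 m[X11→φ4] = [T, T, T]
r3 m[X10→φ3] = [T, T, T]
r3 m[X14→φ0] = [F, T, T]
r3 m[X14→φ6] = [T, T, T]
r3 m[X3→φ1] = [T, T, T]
r3 m[X3→φ2] = [T, T, T]
r3 m[X4→φ0] = [T, T, T]
r3 m[X4→φ1] = [T, T, T]
r3 m[X13→φ2] = [T, T, F]
r3 m[X13→φ5] = [T, T, T]
r3 m[X12→φ2] = [F, T, T]
r3 m[X12→φ7] = [T, T, T]
r4 m[φ0→X11] = [T, T, T]
r4 m[φ0→X14] = [T, T, T]
r4 m[φ0→X4] = [T, T, T]
r4 m[φ1→X3] = [T, T, T]
r4 m[φ1→X4] = [T, T, T]
r4 m[φ2→X3] = [T, T, T]
r4 m[φ2→X13] = [T, T, T]
r4 m[φ2→X12] = [T, T, T]
r4 m[φ3→X11] = [T, T, T]
r4 m[φ3→X10] = [F, F, T]
r4 m[φ4→X11] = [T, F, F]
r4 m[φ5→X13] = [T, T, F]
r4 m[φ6→X14] = [F, T, T]
r4 m[φ7→X12] = [F, T, T]
r4 m[X11→φ0] = [T, F, F]
r4 m[X11→φ3] = [T, F, F]
r4 m[X11→φ4] = [T, T, T]
r4 m[X10→φ3] = [T, T, T]
r4 m[X14→φ0] = [F, T, T]
r4 m[X14→φ6] = [T, T, T]
r4 m[X3→φ1] = [T, T, T]
r4 m[X3→φ2] = [T, T, T]
r4 m[X4→φ0] = [T, T, T]
r4 m[X4→φ1] = [T, T, T]
r4 m[X13→φ2] = [T, T, F]
r4 m[X13→φ5] = [T, T, T]
r4 m[X12→φ2] = [F, T, T]
r4 m[X12→φ7] = [T, T, T]
fixed point reached at round 4
b[X14] = ⊗ incoming = [F, T, T]

b[X14] = [F, T, T]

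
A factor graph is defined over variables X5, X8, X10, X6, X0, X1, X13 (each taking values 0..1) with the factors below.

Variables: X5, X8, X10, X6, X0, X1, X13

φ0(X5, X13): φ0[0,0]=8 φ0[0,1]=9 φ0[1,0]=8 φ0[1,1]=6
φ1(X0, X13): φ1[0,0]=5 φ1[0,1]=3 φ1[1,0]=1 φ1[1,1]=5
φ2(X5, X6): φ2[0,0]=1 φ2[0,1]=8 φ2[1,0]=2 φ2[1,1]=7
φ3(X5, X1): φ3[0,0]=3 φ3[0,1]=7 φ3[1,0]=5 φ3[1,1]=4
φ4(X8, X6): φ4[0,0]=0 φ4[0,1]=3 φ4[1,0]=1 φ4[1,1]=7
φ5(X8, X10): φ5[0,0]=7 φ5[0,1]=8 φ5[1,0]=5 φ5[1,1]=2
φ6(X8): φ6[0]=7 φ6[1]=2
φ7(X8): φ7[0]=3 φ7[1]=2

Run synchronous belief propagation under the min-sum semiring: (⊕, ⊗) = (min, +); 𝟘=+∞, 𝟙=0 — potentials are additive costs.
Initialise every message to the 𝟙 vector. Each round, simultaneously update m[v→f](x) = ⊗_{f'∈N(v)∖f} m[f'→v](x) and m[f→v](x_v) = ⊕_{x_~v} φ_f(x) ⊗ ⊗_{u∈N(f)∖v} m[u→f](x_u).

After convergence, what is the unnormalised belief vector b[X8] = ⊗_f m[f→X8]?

init: all messages = 𝟙 over 2 values
r1 m[φ0→X5] = [8, 6]
r1 m[φ0→X13] = [8, 6]
r1 m[φ1→X0] = [3, 1]
r1 m[φ1→X13] = [1, 3]
r1 m[φ2→X5] = [1, 2]
r1 m[φ2→X6] = [1, 7]
r1 m[φ3→X5] = [3, 4]
r1 m[φ3→X1] = [3, 4]
r1 m[φ4→X8] = [0, 1]
r1 m[φ4→X6] = [0, 3]
r1 m[φ5→X8] = [7, 2]
r1 m[φ5→X10] = [5, 2]
r1 m[φ6→X8] = [7, 2]
r1 m[φ7→X8] = [3, 2]
r1 m[X5→φ0] = [0, 0]
r1 m[X5→φ2] = [0, 0]
r1 m[X5→φ3] = [0, 0]
r1 m[X8→φ4] = [0, 0]
r1 m[X8→φ5] = [0, 0]
r1 m[X8→φ6] = [0, 0]
r1 m[X8→φ7] = [0, 0]
r1 m[X10→φ5] = [0, 0]
r1 m[X6→φ2] = [0, 0]
r1 m[X6→φ4] = [0, 0]
r1 m[X0→φ1] = [0, 0]
r1 m[X1→φ3] = [0, 0]
r1 m[X13→φ0] = [0, 0]
r1 m[X13→φ1] = [0, 0]
r2 m[φ0→X5] = [8, 6]
r2 m[φ0→X13] = [8, 6]
r2 m[φ1→X0] = [3, 1]
r2 m[φ1→X13] = [1, 3]
r2 m[φ2→X5] = [1, 2]
r2 m[φ2→X6] = [1, 7]
r2 m[φ3→X5] = [3, 4]
r2 m[φ3→X1] = [3, 4]
r2 m[φ4→X8] = [0, 1]
r2 m[φ4→X6] = [0, 3]
r2 m[φ5→X8] = [7, 2]
r2 m[φ5→X10] = [5, 2]
r2 m[φ6→X8] = [7, 2]
r2 m[φ7→X8] = [3, 2]
r2 m[X5→φ0] = [4, 6]
r2 m[X5→φ2] = [11, 10]
r2 m[X5→φ3] = [9, 8]
r2 m[X8→φ4] = [17, 6]
r2 m[X8→φ5] = [10, 5]
r2 m[X8→φ6] = [10, 5]
r2 m[X8→φ7] = [14, 5]
r2 m[X10→φ5] = [0, 0]
r2 m[X6→φ2] = [0, 3]
r2 m[X6→φ4] = [1, 7]
r2 m[X0→φ1] = [0, 0]
r2 m[X1→φ3] = [0, 0]
r2 m[X13→φ0] = [1, 3]
r2 m[X13→φ1] = [8, 6]
r3 m[φ0→X5] = [9, 9]
r3 m[φ0→X13] = [12, 12]
r3 m[φ1→X0] = [9, 9]
r3 m[φ1→X13] = [1, 3]
r3 m[φ2→X5] = [1, 2]
r3 m[φ2→X6] = [12, 17]
r3 m[φ3→X5] = [3, 4]
r3 m[φ3→X1] = [12, 12]
r3 m[φ4→X8] = [1, 2]
r3 m[φ4→X6] = [7, 13]
r3 m[φ5→X8] = [7, 2]
r3 m[φ5→X10] = [10, 7]
r3 m[φ6→X8] = [7, 2]
r3 m[φ7→X8] = [3, 2]
r3 m[X5→φ0] = [4, 6]
r3 m[X5→φ2] = [11, 10]
r3 m[X5→φ3] = [9, 8]
r3 m[X8→φ4] = [17, 6]
r3 m[X8→φ5] = [10, 5]
r3 m[X8→φ6] = [10, 5]
r3 m[X8→φ7] = [14, 5]
r3 m[X10→φ5] = [0, 0]
r3 m[X6→φ2] = [0, 3]
r3 m[X6→φ4] = [1, 7]
r3 m[X0→φ1] = [0, 0]
r3 m[X1→φ3] = [0, 0]
r3 m[X13→φ0] = [1, 3]
r3 m[X13→φ1] = [8, 6]
r4 m[φ0→X5] = [9, 9]
r4 m[φ0→X13] = [12, 12]
r4 m[φ1→X0] = [9, 9]
r4 m[φ1→X13] = [1, 3]
r4 m[φ2→X5] = [1, 2]
r4 m[φ2→X6] = [12, 17]
r4 m[φ3→X5] = [3, 4]
r4 m[φ3→X1] = [12, 12]
r4 m[φ4→X8] = [1, 2]
r4 m[φ4→X6] = [7, 13]
r4 m[φ5→X8] = [7, 2]
r4 m[φ5→X10] = [10, 7]
r4 m[φ6→X8] = [7, 2]
r4 m[φ7→X8] = [3, 2]
r4 m[X5→φ0] = [4, 6]
r4 m[X5→φ2] = [12, 13]
r4 m[X5→φ3] = [10, 11]
r4 m[X8→φ4] = [17, 6]
r4 m[X8→φ5] = [11, 6]
r4 m[X8→φ6] = [11, 6]
r4 m[X8→φ7] = [15, 6]
r4 m[X10→φ5] = [0, 0]
r4 m[X6→φ2] = [7, 13]
r4 m[X6→φ4] = [12, 17]
r4 m[X0→φ1] = [0, 0]
r4 m[X1→φ3] = [0, 0]
r4 m[X13→φ0] = [1, 3]
r4 m[X13→φ1] = [12, 12]
r5 m[φ0→X5] = [9, 9]
r5 m[φ0→X13] = [12, 12]
r5 m[φ1→X0] = [15, 13]
r5 m[φ1→X13] = [1, 3]
r5 m[φ2→X5] = [8, 9]
r5 m[φ2→X6] = [13, 20]
r5 m[φ3→X5] = [3, 4]
r5 m[φ3→X1] = [13, 15]
r5 m[φ4→X8] = [12, 13]
r5 m[φ4→X6] = [7, 13]
r5 m[φ5→X8] = [7, 2]
r5 m[φ5→X10] = [11, 8]
r5 m[φ6→X8] = [7, 2]
r5 m[φ7→X8] = [3, 2]
r5 m[X5→φ0] = [4, 6]
r5 m[X5→φ2] = [12, 13]
r5 m[X5→φ3] = [10, 11]
r5 m[X8→φ4] = [17, 6]
r5 m[X8→φ5] = [11, 6]
r5 m[X8→φ6] = [11, 6]
r5 m[X8→φ7] = [15, 6]
r5 m[X10→φ5] = [0, 0]
r5 m[X6→φ2] = [7, 13]
r5 m[X6→φ4] = [12, 17]
r5 m[X0→φ1] = [0, 0]
r5 m[X1→φ3] = [0, 0]
r5 m[X13→φ0] = [1, 3]
r5 m[X13→φ1] = [12, 12]
r6 m[φ0→X5] = [9, 9]
r6 m[φ0→X13] = [12, 12]
r6 m[φ1→X0] = [15, 13]
r6 m[φ1→X13] = [1, 3]
r6 m[φ2→X5] = [8, 9]
r6 m[φ2→X6] = [13, 20]
r6 m[φ3→X5] = [3, 4]
r6 m[φ3→X1] = [13, 15]
r6 m[φ4→X8] = [12, 13]
r6 m[φ4→X6] = [7, 13]
r6 m[φ5→X8] = [7, 2]
r6 m[φ5→X10] = [11, 8]
r6 m[φ6→X8] = [7, 2]
r6 m[φ7→X8] = [3, 2]
r6 m[X5→φ0] = [11, 13]
r6 m[X5→φ2] = [12, 13]
r6 m[X5→φ3] = [17, 18]
r6 m[X8→φ4] = [17, 6]
r6 m[X8→φ5] = [22, 17]
r6 m[X8→φ6] = [22, 17]
r6 m[X8→φ7] = [26, 17]
r6 m[X10→φ5] = [0, 0]
r6 m[X6→φ2] = [7, 13]
r6 m[X6→φ4] = [13, 20]
r6 m[X0→φ1] = [0, 0]
r6 m[X1→φ3] = [0, 0]
r6 m[X13→φ0] = [1, 3]
r6 m[X13→φ1] = [12, 12]
r7 m[φ0→X5] = [9, 9]
r7 m[φ0→X13] = [19, 19]
r7 m[φ1→X0] = [15, 13]
r7 m[φ1→X13] = [1, 3]
r7 m[φ2→X5] = [8, 9]
r7 m[φ2→X6] = [13, 20]
r7 m[φ3→X5] = [3, 4]
r7 m[φ3→X1] = [20, 22]
r7 m[φ4→X8] = [13, 14]
r7 m[φ4→X6] = [7, 13]
r7 m[φ5→X8] = [7, 2]
r7 m[φ5→X10] = [22, 19]
r7 m[φ6→X8] = [7, 2]
r7 m[φ7→X8] = [3, 2]
r7 m[X5→φ0] = [11, 13]
r7 m[X5→φ2] = [12, 13]
r7 m[X5→φ3] = [17, 18]
r7 m[X8→φ4] = [17, 6]
r7 m[X8→φ5] = [22, 17]
r7 m[X8→φ6] = [22, 17]
r7 m[X8→φ7] = [26, 17]
r7 m[X10→φ5] = [0, 0]
r7 m[X6→φ2] = [7, 13]
r7 m[X6→φ4] = [13, 20]
r7 m[X0→φ1] = [0, 0]
r7 m[X1→φ3] = [0, 0]
r7 m[X13→φ0] = [1, 3]
r7 m[X13→φ1] = [12, 12]
r8 m[φ0→X5] = [9, 9]
r8 m[φ0→X13] = [19, 19]
r8 m[φ1→X0] = [15, 13]
r8 m[φ1→X13] = [1, 3]
r8 m[φ2→X5] = [8, 9]
r8 m[φ2→X6] = [13, 20]
r8 m[φ3→X5] = [3, 4]
r8 m[φ3→X1] = [20, 22]
r8 m[φ4→X8] = [13, 14]
r8 m[φ4→X6] = [7, 13]
r8 m[φ5→X8] = [7, 2]
r8 m[φ5→X10] = [22, 19]
r8 m[φ6→X8] = [7, 2]
r8 m[φ7→X8] = [3, 2]
r8 m[X5→φ0] = [11, 13]
r8 m[X5→φ2] = [12, 13]
r8 m[X5→φ3] = [17, 18]
r8 m[X8→φ4] = [17, 6]
r8 m[X8→φ5] = [23, 18]
r8 m[X8→φ6] = [23, 18]
r8 m[X8→φ7] = [27, 18]
r8 m[X10→φ5] = [0, 0]
r8 m[X6→φ2] = [7, 13]
r8 m[X6→φ4] = [13, 20]
r8 m[X0→φ1] = [0, 0]
r8 m[X1→φ3] = [0, 0]
r8 m[X13→φ0] = [1, 3]
r8 m[X13→φ1] = [19, 19]
r9 m[φ0→X5] = [9, 9]
r9 m[φ0→X13] = [19, 19]
r9 m[φ1→X0] = [22, 20]
r9 m[φ1→X13] = [1, 3]
r9 m[φ2→X5] = [8, 9]
r9 m[φ2→X6] = [13, 20]
r9 m[φ3→X5] = [3, 4]
r9 m[φ3→X1] = [20, 22]
r9 m[φ4→X8] = [13, 14]
r9 m[φ4→X6] = [7, 13]
r9 m[φ5→X8] = [7, 2]
r9 m[φ5→X10] = [23, 20]
r9 m[φ6→X8] = [7, 2]
r9 m[φ7→X8] = [3, 2]
r9 m[X5→φ0] = [11, 13]
r9 m[X5→φ2] = [12, 13]
r9 m[X5→φ3] = [17, 18]
r9 m[X8→φ4] = [17, 6]
r9 m[X8→φ5] = [23, 18]
r9 m[X8→φ6] = [23, 18]
r9 m[X8→φ7] = [27, 18]
r9 m[X10→φ5] = [0, 0]
r9 m[X6→φ2] = [7, 13]
r9 m[X6→φ4] = [13, 20]
r9 m[X0→φ1] = [0, 0]
r9 m[X1→φ3] = [0, 0]
r9 m[X13→φ0] = [1, 3]
r9 m[X13→φ1] = [19, 19]
r10 m[φ0→X5] = [9, 9]
r10 m[φ0→X13] = [19, 19]
r10 m[φ1→X0] = [22, 20]
r10 m[φ1→X13] = [1, 3]
r10 m[φ2→X5] = [8, 9]
r10 m[φ2→X6] = [13, 20]
r10 m[φ3→X5] = [3, 4]
r10 m[φ3→X1] = [20, 22]
r10 m[φ4→X8] = [13, 14]
r10 m[φ4→X6] = [7, 13]
r10 m[φ5→X8] = [7, 2]
r10 m[φ5→X10] = [23, 20]
r10 m[φ6→X8] = [7, 2]
r10 m[φ7→X8] = [3, 2]
r10 m[X5→φ0] = [11, 13]
r10 m[X5→φ2] = [12, 13]
r10 m[X5→φ3] = [17, 18]
r10 m[X8→φ4] = [17, 6]
r10 m[X8→φ5] = [23, 18]
r10 m[X8→φ6] = [23, 18]
r10 m[X8→φ7] = [27, 18]
r10 m[X10→φ5] = [0, 0]
r10 m[X6→φ2] = [7, 13]
r10 m[X6→φ4] = [13, 20]
r10 m[X0→φ1] = [0, 0]
r10 m[X1→φ3] = [0, 0]
r10 m[X13→φ0] = [1, 3]
r10 m[X13→φ1] = [19, 19]
fixed point reached at round 10
b[X8] = ⊗ incoming = [30, 20]

b[X8] = [30, 20]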